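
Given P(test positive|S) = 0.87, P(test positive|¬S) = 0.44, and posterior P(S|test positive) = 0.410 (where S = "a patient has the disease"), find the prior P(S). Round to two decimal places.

Bayes' rule in odds form gives O(S|E) = O(S)·[P(E|S)/P(E|¬S)], hence O(S) = O(S|E)/LR.
Posterior odds = 0.410/(1−0.410) = 0.6949. LR = 0.87/0.44 = 1.9773.
Prior odds = 0.6949/1.9773 = 0.3514, so P(S) = 0.3514/(1+0.3514) ≈ 0.26.

P(S) = 0.26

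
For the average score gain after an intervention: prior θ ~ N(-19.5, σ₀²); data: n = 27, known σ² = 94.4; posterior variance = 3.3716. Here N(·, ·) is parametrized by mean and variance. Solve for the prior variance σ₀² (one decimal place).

Posterior precision equals prior precision plus data precision: 1/σ_n² = 1/σ₀² + n/σ².
So 1/σ₀² = 1/3.3716 − 27/94.4 = 0.296595 − 0.286017 = 0.010578.
Hence σ₀² = 1/0.010578 ≈ 94.5.

σ₀² = 94.5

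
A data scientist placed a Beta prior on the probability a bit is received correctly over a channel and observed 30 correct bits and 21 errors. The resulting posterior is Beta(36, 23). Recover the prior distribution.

Beta is conjugate to the binomial likelihood: posterior = Beta(α+s, β+f).
So α = 36 − 30 = 6 and β = 23 − 21 = 2.

Beta(6, 2)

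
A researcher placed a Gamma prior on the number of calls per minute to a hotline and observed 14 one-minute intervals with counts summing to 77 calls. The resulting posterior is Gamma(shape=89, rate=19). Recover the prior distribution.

A Gamma(α, β) prior (rate parametrization) on a Poisson rate with n observations summing to S gives posterior Gamma(α+S, β+n).
So α = 89 − 77 = 12 and β = 19 − 14 = 5.

Gamma(shape=12, rate=5)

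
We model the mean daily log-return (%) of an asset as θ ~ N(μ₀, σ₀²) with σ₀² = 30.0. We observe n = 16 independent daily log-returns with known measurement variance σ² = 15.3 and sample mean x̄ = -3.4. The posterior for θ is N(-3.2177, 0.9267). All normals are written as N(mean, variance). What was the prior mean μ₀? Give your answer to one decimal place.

μ₀ = 2.5

With known observation variance, the Normal–Normal posterior has precision τ_n = τ₀ + n/σ² and mean μ_n = (τ₀μ₀ + (n/σ²)x̄)/τ_n.
Here τ₀ = 1/30.0 = 0.033333 and τ_data = 16/15.3 = 1.045752, so τ_n = 1.079085.
Rearranging for μ₀: μ₀ = (μ_n·τ_n − τ_data·x̄)/τ₀ = (-3.2177·1.079085 − 1.045752·-3.4) / 0.033333 = 0.083385/0.033333 ≈ 2.5.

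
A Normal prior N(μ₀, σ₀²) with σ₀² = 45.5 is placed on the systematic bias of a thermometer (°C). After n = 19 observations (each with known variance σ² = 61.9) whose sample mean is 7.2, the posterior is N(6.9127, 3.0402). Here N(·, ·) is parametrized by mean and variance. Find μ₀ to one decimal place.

With known observation variance, the Normal–Normal posterior has precision τ_n = τ₀ + n/σ² and mean μ_n = (τ₀μ₀ + (n/σ²)x̄)/τ_n.
Here τ₀ = 1/45.5 = 0.021978 and τ_data = 19/61.9 = 0.306947, so τ_n = 0.328925.
Rearranging for μ₀: μ₀ = (μ_n·τ_n − τ_data·x̄)/τ₀ = (6.9127·0.328925 − 0.306947·7.2) / 0.021978 = 0.063741/0.021978 ≈ 2.9.

μ₀ = 2.9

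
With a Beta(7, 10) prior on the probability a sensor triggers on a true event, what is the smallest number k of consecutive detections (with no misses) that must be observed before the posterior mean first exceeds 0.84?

k = 46

After k detections and 0 misses the posterior is Beta(7+k, 10), with mean (7+k)/(7+10+k).
Set (7+k)/(17+k) > 0.84 and solve: k > (0.84·17 − 7)/(1 − 0.84) = 45.500.
The smallest integer exceeding 45.500 is 46, and checking k=46: (53)/(63) = 0.8413 > 0.84.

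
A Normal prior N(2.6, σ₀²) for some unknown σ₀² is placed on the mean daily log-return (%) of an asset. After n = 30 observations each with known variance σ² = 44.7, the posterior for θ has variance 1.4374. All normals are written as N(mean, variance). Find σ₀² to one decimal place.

For the Normal–Normal model with known σ², precisions add: τ_n = τ₀ + n/σ².
So 1/σ₀² = 1/1.4374 − 30/44.7 = 0.695701 − 0.671141 = 0.024560.
Hence σ₀² = 1/0.024560 ≈ 40.7.

σ₀² = 40.7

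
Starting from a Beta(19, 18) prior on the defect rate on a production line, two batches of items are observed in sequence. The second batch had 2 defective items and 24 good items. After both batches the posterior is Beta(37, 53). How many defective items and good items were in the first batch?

16 defective items and 11 good items

Sequential conjugate updates are equivalent to a single update on the pooled data, so total successes = posterior α − prior α and total failures = posterior β − prior β.
Total across both batches: 37−19=18 defective items, 53−18=35 good items.
Subtract the second batch: 18−2=16 defective items and 35−24=11 good items.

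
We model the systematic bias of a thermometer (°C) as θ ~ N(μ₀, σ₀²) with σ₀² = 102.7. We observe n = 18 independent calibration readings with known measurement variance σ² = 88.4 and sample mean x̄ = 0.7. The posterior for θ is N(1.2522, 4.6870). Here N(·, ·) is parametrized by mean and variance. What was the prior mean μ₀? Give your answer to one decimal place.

μ₀ = 12.8

The posterior mean is a precision-weighted average: μ_n = (τ₀μ₀ + τ_data·x̄)/(τ₀+τ_data), with τ₀=1/σ₀² and τ_data=n/σ².
Here τ₀ = 1/102.7 = 0.009737 and τ_data = 18/88.4 = 0.203620, so τ_n = 0.213357.
Rearranging for μ₀: μ₀ = (μ_n·τ_n − τ_data·x̄)/τ₀ = (1.2522·0.213357 − 0.203620·0.7) / 0.009737 = 0.124632/0.009737 ≈ 12.8.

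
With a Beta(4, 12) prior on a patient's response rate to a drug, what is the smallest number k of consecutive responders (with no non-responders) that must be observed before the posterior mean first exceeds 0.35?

After k responders and 0 non-responders the posterior is Beta(4+k, 12), with mean (4+k)/(4+12+k).
Set (4+k)/(16+k) > 0.35 and solve: k > (0.35·16 − 4)/(1 − 0.35) = 2.462.
The smallest integer exceeding 2.462 is 3, and checking k=3: (7)/(19) = 0.3684 > 0.35.

k = 3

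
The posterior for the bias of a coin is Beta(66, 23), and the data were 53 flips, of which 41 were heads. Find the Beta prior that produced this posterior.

Beta(25, 11)

A Beta(a, b) prior with s successes and f failures in binomial data gives a Beta(a+s, b+f) posterior.
Subtract the data counts: 66−41=25, 23−12=11.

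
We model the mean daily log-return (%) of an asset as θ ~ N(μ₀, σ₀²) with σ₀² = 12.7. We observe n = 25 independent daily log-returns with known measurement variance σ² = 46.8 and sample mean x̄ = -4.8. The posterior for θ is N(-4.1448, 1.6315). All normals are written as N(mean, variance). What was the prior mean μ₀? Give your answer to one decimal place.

μ₀ = 0.3

The posterior mean is a precision-weighted average: μ_n = (τ₀μ₀ + τ_data·x̄)/(τ₀+τ_data), with τ₀=1/σ₀² and τ_data=n/σ².
Here τ₀ = 1/12.7 = 0.078740 and τ_data = 25/46.8 = 0.534188, so τ_n = 0.612928.
Rearranging for μ₀: μ₀ = (μ_n·τ_n − τ_data·x̄)/τ₀ = (-4.1448·0.612928 − 0.534188·-4.8) / 0.078740 = 0.023638/0.078740 ≈ 0.3.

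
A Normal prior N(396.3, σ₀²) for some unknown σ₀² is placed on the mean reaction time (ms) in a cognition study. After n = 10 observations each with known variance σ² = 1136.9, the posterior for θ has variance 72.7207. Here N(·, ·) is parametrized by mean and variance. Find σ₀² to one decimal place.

Posterior precision equals prior precision plus data precision: 1/σ_n² = 1/σ₀² + n/σ².
So 1/σ₀² = 1/72.7207 − 10/1136.9 = 0.013751 − 0.008796 = 0.004955.
Hence σ₀² = 1/0.004955 ≈ 201.8.

σ₀² = 201.8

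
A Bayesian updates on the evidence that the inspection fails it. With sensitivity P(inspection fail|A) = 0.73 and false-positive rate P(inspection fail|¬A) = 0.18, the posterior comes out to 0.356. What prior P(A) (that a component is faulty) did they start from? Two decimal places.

P(A) = 0.12

Bayes' rule in odds form gives O(A|E) = O(A)·[P(E|A)/P(E|¬A)], hence O(A) = O(A|E)/LR.
Posterior odds = 0.356/(1−0.356) = 0.5528. LR = 0.73/0.18 = 4.0556.
Prior odds = 0.5528/4.0556 = 0.1363, so P(A) = 0.1363/(1+0.1363) ≈ 0.12.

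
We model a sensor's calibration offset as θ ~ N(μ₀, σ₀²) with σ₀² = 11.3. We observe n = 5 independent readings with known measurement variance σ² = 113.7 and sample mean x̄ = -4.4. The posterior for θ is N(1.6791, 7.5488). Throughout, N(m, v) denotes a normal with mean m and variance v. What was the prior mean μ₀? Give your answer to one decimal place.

The posterior mean is a precision-weighted average: μ_n = (τ₀μ₀ + τ_data·x̄)/(τ₀+τ_data), with τ₀=1/σ₀² and τ_data=n/σ².
Here τ₀ = 1/11.3 = 0.088496 and τ_data = 5/113.7 = 0.043975, so τ_n = 0.132471.
Rearranging for μ₀: μ₀ = (μ_n·τ_n − τ_data·x̄)/τ₀ = (1.6791·0.132471 − 0.043975·-4.4) / 0.088496 = 0.415922/0.088496 ≈ 4.7.

μ₀ = 4.7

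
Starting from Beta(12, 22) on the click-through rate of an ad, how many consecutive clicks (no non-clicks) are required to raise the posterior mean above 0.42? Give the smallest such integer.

After k clicks and 0 non-clicks the posterior is Beta(12+k, 22), with mean (12+k)/(12+22+k).
Set (12+k)/(34+k) > 0.42 and solve: k > (0.42·34 − 12)/(1 − 0.42) = 3.931.
The smallest integer exceeding 3.931 is 4, and checking k=4: (16)/(38) = 0.4211 > 0.42.

k = 4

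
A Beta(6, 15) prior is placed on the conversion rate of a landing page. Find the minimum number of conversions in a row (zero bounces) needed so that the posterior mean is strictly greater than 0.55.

k = 13

After k conversions and 0 bounces the posterior is Beta(6+k, 15), with mean (6+k)/(6+15+k).
Set (6+k)/(21+k) > 0.55 and solve: k > (0.55·21 − 6)/(1 − 0.55) = 12.333.
The smallest integer exceeding 12.333 is 13, and checking k=13: (19)/(34) = 0.5588 > 0.55.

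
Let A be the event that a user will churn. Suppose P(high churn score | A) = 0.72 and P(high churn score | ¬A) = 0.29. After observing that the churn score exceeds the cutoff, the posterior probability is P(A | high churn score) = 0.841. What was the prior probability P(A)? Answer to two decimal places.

In odds form, posterior odds = prior odds × likelihood ratio, so prior odds = posterior odds ÷ LR.
Posterior odds = 0.841/(1−0.841) = 5.2893. LR = 0.72/0.29 = 2.4828.
Prior odds = 5.2893/2.4828 = 2.1304, so P(A) = 2.1304/(1+2.1304) ≈ 0.68.

P(A) = 0.68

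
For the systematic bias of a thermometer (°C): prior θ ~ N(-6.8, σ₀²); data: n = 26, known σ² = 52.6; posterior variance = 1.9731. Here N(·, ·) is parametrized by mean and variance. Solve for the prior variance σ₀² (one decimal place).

Posterior precision equals prior precision plus data precision: 1/σ_n² = 1/σ₀² + n/σ².
So 1/σ₀² = 1/1.9731 − 26/52.6 = 0.506817 − 0.494297 = 0.012520.
Hence σ₀² = 1/0.012520 ≈ 79.9.

σ₀² = 79.9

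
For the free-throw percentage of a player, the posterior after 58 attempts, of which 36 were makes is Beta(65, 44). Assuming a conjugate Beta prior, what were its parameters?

Beta(29, 22)

A Beta(a, b) prior with s successes and f failures in binomial data gives a Beta(a+s, b+f) posterior.
So a = 65 − 36 = 29 and b = 44 − 22 = 22.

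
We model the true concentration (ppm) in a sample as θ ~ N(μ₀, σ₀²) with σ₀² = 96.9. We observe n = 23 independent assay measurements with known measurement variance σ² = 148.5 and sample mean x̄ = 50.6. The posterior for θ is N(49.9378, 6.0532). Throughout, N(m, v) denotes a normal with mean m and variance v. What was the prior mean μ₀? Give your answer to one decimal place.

With known observation variance, the Normal–Normal posterior has precision τ_n = τ₀ + n/σ² and mean μ_n = (τ₀μ₀ + (n/σ²)x̄)/τ_n.
Here τ₀ = 1/96.9 = 0.010320 and τ_data = 23/148.5 = 0.154882, so τ_n = 0.165202.
Rearranging for μ₀: μ₀ = (μ_n·τ_n − τ_data·x̄)/τ₀ = (49.9378·0.165202 − 0.154882·50.6) / 0.010320 = 0.412795/0.010320 ≈ 40.0.

μ₀ = 40.0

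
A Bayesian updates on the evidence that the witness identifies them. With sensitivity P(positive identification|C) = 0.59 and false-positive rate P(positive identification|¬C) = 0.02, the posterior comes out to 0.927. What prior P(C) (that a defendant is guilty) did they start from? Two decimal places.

P(C) = 0.30

Bayes' rule in odds form gives O(C|E) = O(C)·[P(E|C)/P(E|¬C)], hence O(C) = O(C|E)/LR.
Posterior odds = 0.927/(1−0.927) = 12.6986. LR = 0.59/0.02 = 29.5000.
Prior odds = 12.6986/29.5000 = 0.4305, so P(C) = 0.4305/(1+0.4305) ≈ 0.30.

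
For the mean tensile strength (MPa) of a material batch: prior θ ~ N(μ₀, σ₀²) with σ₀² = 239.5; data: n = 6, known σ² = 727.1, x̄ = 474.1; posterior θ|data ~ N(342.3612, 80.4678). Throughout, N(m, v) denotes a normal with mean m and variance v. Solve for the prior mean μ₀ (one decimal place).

μ₀ = 82.0

With known observation variance, the Normal–Normal posterior has precision τ_n = τ₀ + n/σ² and mean μ_n = (τ₀μ₀ + (n/σ²)x̄)/τ_n.
Here τ₀ = 1/239.5 = 0.004175 and τ_data = 6/727.1 = 0.008252, so τ_n = 0.012427.
Rearranging for μ₀: μ₀ = (μ_n·τ_n − τ_data·x̄)/τ₀ = (342.3612·0.012427 − 0.008252·474.1) / 0.004175 = 0.342249/0.004175 ≈ 82.0.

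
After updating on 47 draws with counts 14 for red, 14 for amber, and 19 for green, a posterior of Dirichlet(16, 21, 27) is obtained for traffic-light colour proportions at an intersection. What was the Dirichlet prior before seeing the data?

Dirichlet(2, 7, 8)

For a Dirichlet(α) prior with multinomial counts c, the posterior is Dirichlet(α + c) componentwise.
Subtract each count from the matching posterior parameter: 16−14=2, 21−14=7, 27−19=8.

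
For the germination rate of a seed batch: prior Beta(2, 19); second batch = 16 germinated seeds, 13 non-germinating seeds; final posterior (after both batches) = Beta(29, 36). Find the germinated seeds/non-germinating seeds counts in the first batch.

11 germinated seeds and 4 non-germinating seeds

Sequential conjugate updates are equivalent to a single update on the pooled data, so total successes = posterior α − prior α and total failures = posterior β − prior β.
Total across both batches: 29−2=27 germinated seeds, 36−19=17 non-germinating seeds.
Subtract the second batch: 27−16=11 germinated seeds and 17−13=4 non-germinating seeds.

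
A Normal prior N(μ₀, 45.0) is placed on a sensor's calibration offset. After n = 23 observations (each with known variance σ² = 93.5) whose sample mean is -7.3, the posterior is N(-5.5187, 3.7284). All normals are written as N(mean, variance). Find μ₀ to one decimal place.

μ₀ = 14.2

The posterior mean is a precision-weighted average: μ_n = (τ₀μ₀ + τ_data·x̄)/(τ₀+τ_data), with τ₀=1/σ₀² and τ_data=n/σ².
Here τ₀ = 1/45.0 = 0.022222 and τ_data = 23/93.5 = 0.245989, so τ_n = 0.268211.
Rearranging for μ₀: μ₀ = (μ_n·τ_n − τ_data·x̄)/τ₀ = (-5.5187·0.268211 − 0.245989·-7.3) / 0.022222 = 0.315544/0.022222 ≈ 14.2.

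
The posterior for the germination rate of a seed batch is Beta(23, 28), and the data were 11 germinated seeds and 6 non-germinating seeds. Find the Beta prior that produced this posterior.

Beta(12, 22)

Beta is conjugate to the binomial likelihood: posterior = Beta(α+s, β+f).
So α = 23 − 11 = 12 and β = 28 − 6 = 22.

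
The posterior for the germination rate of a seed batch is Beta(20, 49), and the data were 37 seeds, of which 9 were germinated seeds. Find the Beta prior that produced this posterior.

Beta(11, 21)

A Beta(a, b) prior with s successes and f failures in binomial data gives a Beta(a+s, b+f) posterior.
Subtract the data counts: 20−9=11, 49−28=21.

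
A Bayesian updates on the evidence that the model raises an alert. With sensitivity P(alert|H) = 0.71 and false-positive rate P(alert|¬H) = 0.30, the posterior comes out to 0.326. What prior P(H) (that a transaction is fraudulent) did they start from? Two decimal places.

P(H) = 0.17

In odds form, posterior odds = prior odds × likelihood ratio, so prior odds = posterior odds ÷ LR.
Posterior odds = 0.326/(1−0.326) = 0.4837. LR = 0.71/0.30 = 2.3667.
Prior odds = 0.4837/2.3667 = 0.2044, so P(H) = 0.2044/(1+0.2044) ≈ 0.17.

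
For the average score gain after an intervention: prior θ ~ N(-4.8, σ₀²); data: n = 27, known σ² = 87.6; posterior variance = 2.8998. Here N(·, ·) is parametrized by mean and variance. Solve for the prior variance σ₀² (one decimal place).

For the Normal–Normal model with known σ², precisions add: τ_n = τ₀ + n/σ².
So 1/σ₀² = 1/2.8998 − 27/87.6 = 0.344851 − 0.308219 = 0.036632.
Hence σ₀² = 1/0.036632 ≈ 27.3.

σ₀² = 27.3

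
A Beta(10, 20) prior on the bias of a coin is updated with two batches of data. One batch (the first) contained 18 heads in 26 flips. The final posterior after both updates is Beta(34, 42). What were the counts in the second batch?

6 heads and 14 tails

Sequential conjugate updates are equivalent to a single update on the pooled data, so total successes = posterior α − prior α and total failures = posterior β − prior β.
Total across both batches: 34−10=24 heads, 42−20=22 tails.
Subtract the first batch: 24−18=6 heads and 22−8=14 tails.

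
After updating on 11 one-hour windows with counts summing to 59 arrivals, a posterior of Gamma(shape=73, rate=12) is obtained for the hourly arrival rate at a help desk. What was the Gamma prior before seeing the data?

Gamma(shape=14, rate=1)

Gamma–Poisson conjugacy: posterior shape = α + Σxᵢ, posterior rate = β + n.
So α = 73 − 59 = 14 and β = 12 − 11 = 1.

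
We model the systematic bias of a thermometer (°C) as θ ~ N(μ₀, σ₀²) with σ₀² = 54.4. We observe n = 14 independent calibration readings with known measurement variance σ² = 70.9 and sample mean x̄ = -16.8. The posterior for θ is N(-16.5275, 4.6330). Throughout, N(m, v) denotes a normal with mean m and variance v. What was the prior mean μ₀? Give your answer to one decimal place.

With known observation variance, the Normal–Normal posterior has precision τ_n = τ₀ + n/σ² and mean μ_n = (τ₀μ₀ + (n/σ²)x̄)/τ_n.
Here τ₀ = 1/54.4 = 0.018382 and τ_data = 14/70.9 = 0.197461, so τ_n = 0.215843.
Rearranging for μ₀: μ₀ = (μ_n·τ_n − τ_data·x̄)/τ₀ = (-16.5275·0.215843 − 0.197461·-16.8) / 0.018382 = -0.250000/0.018382 ≈ -13.6.

μ₀ = -13.6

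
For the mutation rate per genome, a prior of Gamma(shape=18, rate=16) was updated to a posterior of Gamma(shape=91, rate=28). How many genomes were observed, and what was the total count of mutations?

n = 12 genomes with total 73 mutations

Gamma–Poisson conjugacy: posterior shape = α + Σxᵢ, posterior rate = β + n.
Matching: Σxᵢ = 91 − 18 = 73 and n = 28 − 16 = 12.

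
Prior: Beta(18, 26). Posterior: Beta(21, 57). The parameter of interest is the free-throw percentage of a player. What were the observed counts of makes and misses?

3 makes and 31 misses

Beta is conjugate to the binomial likelihood: posterior = Beta(α+s, β+f).
Match parameters: s=21−18=3, f=57−26=31.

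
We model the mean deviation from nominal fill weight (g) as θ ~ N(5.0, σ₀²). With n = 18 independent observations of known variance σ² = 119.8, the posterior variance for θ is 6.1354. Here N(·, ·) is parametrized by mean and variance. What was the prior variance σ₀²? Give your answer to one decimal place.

Posterior precision equals prior precision plus data precision: 1/σ_n² = 1/σ₀² + n/σ².
So 1/σ₀² = 1/6.1354 − 18/119.8 = 0.162989 − 0.150250 = 0.012739.
Hence σ₀² = 1/0.012739 ≈ 78.5.

σ₀² = 78.5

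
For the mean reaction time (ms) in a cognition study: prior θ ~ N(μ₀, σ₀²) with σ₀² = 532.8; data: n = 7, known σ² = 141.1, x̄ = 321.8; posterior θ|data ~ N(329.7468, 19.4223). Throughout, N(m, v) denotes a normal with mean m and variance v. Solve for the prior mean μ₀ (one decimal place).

μ₀ = 539.8

The posterior mean is a precision-weighted average: μ_n = (τ₀μ₀ + τ_data·x̄)/(τ₀+τ_data), with τ₀=1/σ₀² and τ_data=n/σ².
Here τ₀ = 1/532.8 = 0.001877 and τ_data = 7/141.1 = 0.049610, so τ_n = 0.051487.
Rearranging for μ₀: μ₀ = (μ_n·τ_n − τ_data·x̄)/τ₀ = (329.7468·0.051487 − 0.049610·321.8) / 0.001877 = 1.013175/0.001877 ≈ 539.8.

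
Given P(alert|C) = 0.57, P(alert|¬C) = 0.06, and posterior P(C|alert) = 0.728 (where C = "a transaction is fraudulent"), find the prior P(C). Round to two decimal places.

P(C) = 0.22

In odds form, posterior odds = prior odds × likelihood ratio, so prior odds = posterior odds ÷ LR.
Posterior odds = 0.728/(1−0.728) = 2.6765. LR = 0.57/0.06 = 9.5000.
Prior odds = 2.6765/9.5000 = 0.2817, so P(C) = 0.2817/(1+0.2817) ≈ 0.22.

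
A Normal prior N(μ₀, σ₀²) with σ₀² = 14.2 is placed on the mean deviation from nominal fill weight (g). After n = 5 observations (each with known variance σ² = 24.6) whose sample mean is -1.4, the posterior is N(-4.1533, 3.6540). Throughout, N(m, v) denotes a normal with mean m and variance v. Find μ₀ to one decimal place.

The posterior mean is a precision-weighted average: μ_n = (τ₀μ₀ + τ_data·x̄)/(τ₀+τ_data), with τ₀=1/σ₀² and τ_data=n/σ².
Here τ₀ = 1/14.2 = 0.070423 and τ_data = 5/24.6 = 0.203252, so τ_n = 0.273675.
Rearranging for μ₀: μ₀ = (μ_n·τ_n − τ_data·x̄)/τ₀ = (-4.1533·0.273675 − 0.203252·-1.4) / 0.070423 = -0.852102/0.070423 ≈ -12.1.

μ₀ = -12.1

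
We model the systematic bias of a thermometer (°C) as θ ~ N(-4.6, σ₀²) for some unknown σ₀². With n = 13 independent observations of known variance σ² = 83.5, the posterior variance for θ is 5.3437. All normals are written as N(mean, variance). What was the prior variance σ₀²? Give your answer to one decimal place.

σ₀² = 31.8

Posterior precision equals prior precision plus data precision: 1/σ_n² = 1/σ₀² + n/σ².
So 1/σ₀² = 1/5.3437 − 13/83.5 = 0.187136 − 0.155689 = 0.031447.
Hence σ₀² = 1/0.031447 ≈ 31.8.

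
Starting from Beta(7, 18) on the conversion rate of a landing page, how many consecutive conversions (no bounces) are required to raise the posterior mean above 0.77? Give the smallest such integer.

k = 54

After k conversions and 0 bounces the posterior is Beta(7+k, 18), with mean (7+k)/(7+18+k).
Set (7+k)/(25+k) > 0.77 and solve: k > (0.77·25 − 7)/(1 − 0.77) = 53.261.
The smallest integer exceeding 53.261 is 54.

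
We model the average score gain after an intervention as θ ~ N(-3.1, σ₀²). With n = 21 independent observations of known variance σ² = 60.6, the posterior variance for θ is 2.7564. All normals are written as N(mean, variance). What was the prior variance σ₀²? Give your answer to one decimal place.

σ₀² = 61.5

Posterior precision equals prior precision plus data precision: 1/σ_n² = 1/σ₀² + n/σ².
So 1/σ₀² = 1/2.7564 − 21/60.6 = 0.362792 − 0.346535 = 0.016257.
Hence σ₀² = 1/0.016257 ≈ 61.5.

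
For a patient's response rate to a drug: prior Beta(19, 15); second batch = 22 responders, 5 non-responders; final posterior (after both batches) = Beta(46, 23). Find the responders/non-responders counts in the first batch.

5 responders and 3 non-responders

Because Beta–binomial updating is additive in the counts, the combined data contributed (α_post−α_prior, β_post−β_prior) successes and failures.
Total across both batches: 46−19=27 responders, 23−15=8 non-responders.
Subtract the second batch: 27−22=5 responders and 8−5=3 non-responders.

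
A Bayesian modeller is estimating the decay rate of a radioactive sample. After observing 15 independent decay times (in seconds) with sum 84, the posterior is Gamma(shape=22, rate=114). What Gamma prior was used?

For an exponential likelihood with a Gamma(α, β) prior on the rate, n observations with total T give posterior Gamma(α+n, β+T).
So α = 22 − 15 = 7 and β = 114 − 84 = 30.

Gamma(shape=7, rate=30)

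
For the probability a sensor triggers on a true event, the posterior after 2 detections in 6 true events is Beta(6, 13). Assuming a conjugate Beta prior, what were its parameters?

Beta(4, 9)

A Beta(α, β) prior with s successes and f failures in binomial data gives a Beta(α+s, β+f) posterior.
Subtract the data counts: 6−2=4, 13−4=9.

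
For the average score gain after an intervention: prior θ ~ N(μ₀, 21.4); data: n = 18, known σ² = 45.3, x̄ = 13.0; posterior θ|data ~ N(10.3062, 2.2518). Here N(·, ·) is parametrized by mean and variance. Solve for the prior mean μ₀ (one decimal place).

The posterior mean is a precision-weighted average: μ_n = (τ₀μ₀ + τ_data·x̄)/(τ₀+τ_data), with τ₀=1/σ₀² and τ_data=n/σ².
Here τ₀ = 1/21.4 = 0.046729 and τ_data = 18/45.3 = 0.397351, so τ_n = 0.444080.
Rearranging for μ₀: μ₀ = (μ_n·τ_n − τ_data·x̄)/τ₀ = (10.3062·0.444080 − 0.397351·13.0) / 0.046729 = -0.588786/0.046729 ≈ -12.6.

μ₀ = -12.6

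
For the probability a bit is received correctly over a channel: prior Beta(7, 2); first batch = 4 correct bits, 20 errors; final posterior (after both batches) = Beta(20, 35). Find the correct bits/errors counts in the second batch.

Sequential conjugate updates are equivalent to a single update on the pooled data, so total successes = posterior α − prior α and total failures = posterior β − prior β.
Total across both batches: 20−7=13 correct bits, 35−2=33 errors.
Subtract the first batch: 13−4=9 correct bits and 33−20=13 errors.

9 correct bits and 13 errors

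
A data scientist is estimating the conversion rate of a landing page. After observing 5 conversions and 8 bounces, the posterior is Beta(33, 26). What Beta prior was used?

Beta is conjugate to the binomial likelihood: posterior = Beta(α+s, β+f).
So α = 33 − 5 = 28 and β = 26 − 8 = 18.

Beta(28, 18)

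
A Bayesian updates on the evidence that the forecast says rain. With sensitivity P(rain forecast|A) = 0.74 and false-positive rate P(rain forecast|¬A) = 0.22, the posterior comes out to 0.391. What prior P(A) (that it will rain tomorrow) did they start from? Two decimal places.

Bayes' rule in odds form gives O(A|E) = O(A)·[P(E|A)/P(E|¬A)], hence O(A) = O(A|E)/LR.
Posterior odds = 0.391/(1−0.391) = 0.6420. LR = 0.74/0.22 = 3.3636.
Prior odds = 0.6420/3.3636 = 0.1909, so P(A) = 0.1909/(1+0.1909) ≈ 0.16.

P(A) = 0.16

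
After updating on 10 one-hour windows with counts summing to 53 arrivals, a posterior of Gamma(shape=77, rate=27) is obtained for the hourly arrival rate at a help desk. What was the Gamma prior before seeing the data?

Gamma(shape=24, rate=17)

Gamma–Poisson conjugacy: posterior shape = α + Σxᵢ, posterior rate = β + n.
So α = 77 − 53 = 24 and β = 27 − 10 = 17.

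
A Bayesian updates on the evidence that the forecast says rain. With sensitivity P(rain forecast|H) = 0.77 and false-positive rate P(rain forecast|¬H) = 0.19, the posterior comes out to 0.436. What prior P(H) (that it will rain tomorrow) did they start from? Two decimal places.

P(H) = 0.16

Bayes' rule in odds form gives O(H|E) = O(H)·[P(E|H)/P(E|¬H)], hence O(H) = O(H|E)/LR.
Posterior odds = 0.436/(1−0.436) = 0.7730. LR = 0.77/0.19 = 4.0526.
Prior odds = 0.7730/4.0526 = 0.1907, so P(H) = 0.1907/(1+0.1907) ≈ 0.16.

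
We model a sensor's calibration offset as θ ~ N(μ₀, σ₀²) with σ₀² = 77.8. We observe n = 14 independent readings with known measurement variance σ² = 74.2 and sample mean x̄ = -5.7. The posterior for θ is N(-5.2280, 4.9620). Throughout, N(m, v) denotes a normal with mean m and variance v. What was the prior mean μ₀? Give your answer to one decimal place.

With known observation variance, the Normal–Normal posterior has precision τ_n = τ₀ + n/σ² and mean μ_n = (τ₀μ₀ + (n/σ²)x̄)/τ_n.
Here τ₀ = 1/77.8 = 0.012853 and τ_data = 14/74.2 = 0.188679, so τ_n = 0.201532.
Rearranging for μ₀: μ₀ = (μ_n·τ_n − τ_data·x̄)/τ₀ = (-5.2280·0.201532 − 0.188679·-5.7) / 0.012853 = 0.021861/0.012853 ≈ 1.7.

μ₀ = 1.7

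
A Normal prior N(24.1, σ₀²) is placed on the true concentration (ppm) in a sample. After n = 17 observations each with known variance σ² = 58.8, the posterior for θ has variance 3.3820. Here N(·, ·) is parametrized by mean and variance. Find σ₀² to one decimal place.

σ₀² = 152.3

Posterior precision equals prior precision plus data precision: 1/σ_n² = 1/σ₀² + n/σ².
So 1/σ₀² = 1/3.3820 − 17/58.8 = 0.295683 − 0.289116 = 0.006567.
Hence σ₀² = 1/0.006567 ≈ 152.3.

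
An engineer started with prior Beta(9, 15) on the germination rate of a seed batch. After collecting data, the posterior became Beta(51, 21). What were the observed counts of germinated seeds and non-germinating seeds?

42 germinated seeds and 6 non-germinating seeds

A Beta(a, b) prior with s successes and f failures in binomial data gives a Beta(a+s, b+f) posterior.
So s = 51 − 9 = 42 and f = 21 − 15 = 6.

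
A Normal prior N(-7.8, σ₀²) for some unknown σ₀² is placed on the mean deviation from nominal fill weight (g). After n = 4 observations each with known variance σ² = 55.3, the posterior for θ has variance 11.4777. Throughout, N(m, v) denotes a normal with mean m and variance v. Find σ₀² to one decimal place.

σ₀² = 67.6

Posterior precision equals prior precision plus data precision: 1/σ_n² = 1/σ₀² + n/σ².
So 1/σ₀² = 1/11.4777 − 4/55.3 = 0.087125 − 0.072333 = 0.014792.
Hence σ₀² = 1/0.014792 ≈ 67.6.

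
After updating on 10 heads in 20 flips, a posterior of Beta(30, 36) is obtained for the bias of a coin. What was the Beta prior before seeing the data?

Beta(20, 26)

Under Beta–binomial conjugacy the posterior parameters are (α+s, β+f).
So α = 30 − 10 = 20 and β = 36 − 10 = 26.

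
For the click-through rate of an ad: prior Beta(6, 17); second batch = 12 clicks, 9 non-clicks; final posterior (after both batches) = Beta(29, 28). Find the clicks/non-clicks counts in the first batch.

11 clicks and 2 non-clicks

Because Beta–binomial updating is additive in the counts, the combined data contributed (α_post−α_prior, β_post−β_prior) successes and failures.
Total across both batches: 29−6=23 clicks, 28−17=11 non-clicks.
Subtract the second batch: 23−12=11 clicks and 11−9=2 non-clicks.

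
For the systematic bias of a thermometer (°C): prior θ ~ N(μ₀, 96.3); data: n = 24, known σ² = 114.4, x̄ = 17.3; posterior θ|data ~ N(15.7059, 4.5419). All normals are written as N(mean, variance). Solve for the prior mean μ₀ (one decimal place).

μ₀ = -16.5

The posterior mean is a precision-weighted average: μ_n = (τ₀μ₀ + τ_data·x̄)/(τ₀+τ_data), with τ₀=1/σ₀² and τ_data=n/σ².
Here τ₀ = 1/96.3 = 0.010384 and τ_data = 24/114.4 = 0.209790, so τ_n = 0.220174.
Rearranging for μ₀: μ₀ = (μ_n·τ_n − τ_data·x̄)/τ₀ = (15.7059·0.220174 − 0.209790·17.3) / 0.010384 = -0.171336/0.010384 ≈ -16.5.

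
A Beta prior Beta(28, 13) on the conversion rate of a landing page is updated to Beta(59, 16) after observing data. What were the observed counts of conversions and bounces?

31 conversions and 3 bounces

Under Beta–binomial conjugacy the posterior parameters are (α+s, β+f).
Match parameters: s=59−28=31, f=16−13=3.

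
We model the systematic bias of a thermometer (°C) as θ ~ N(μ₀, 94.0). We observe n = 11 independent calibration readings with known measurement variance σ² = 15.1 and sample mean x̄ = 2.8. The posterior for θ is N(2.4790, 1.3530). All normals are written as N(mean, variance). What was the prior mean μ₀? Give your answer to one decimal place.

The posterior mean is a precision-weighted average: μ_n = (τ₀μ₀ + τ_data·x̄)/(τ₀+τ_data), with τ₀=1/σ₀² and τ_data=n/σ².
Here τ₀ = 1/94.0 = 0.010638 and τ_data = 11/15.1 = 0.728477, so τ_n = 0.739115.
Rearranging for μ₀: μ₀ = (μ_n·τ_n − τ_data·x̄)/τ₀ = (2.4790·0.739115 − 0.728477·2.8) / 0.010638 = -0.207470/0.010638 ≈ -19.5.

μ₀ = -19.5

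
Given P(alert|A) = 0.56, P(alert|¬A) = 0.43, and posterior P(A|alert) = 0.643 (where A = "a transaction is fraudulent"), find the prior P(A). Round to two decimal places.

Bayes' rule in odds form gives O(A|E) = O(A)·[P(E|A)/P(E|¬A)], hence O(A) = O(A|E)/LR.
Posterior odds = 0.643/(1−0.643) = 1.8011. LR = 0.56/0.43 = 1.3023.
Prior odds = 1.8011/1.3023 = 1.3830, so P(A) = 1.3830/(1+1.3830) ≈ 0.58.

P(A) = 0.58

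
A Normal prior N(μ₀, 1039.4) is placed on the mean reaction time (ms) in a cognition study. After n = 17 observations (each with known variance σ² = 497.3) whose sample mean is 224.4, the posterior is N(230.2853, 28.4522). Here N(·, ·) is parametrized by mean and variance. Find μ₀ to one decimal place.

μ₀ = 439.4

The posterior mean is a precision-weighted average: μ_n = (τ₀μ₀ + τ_data·x̄)/(τ₀+τ_data), with τ₀=1/σ₀² and τ_data=n/σ².
Here τ₀ = 1/1039.4 = 0.000962 and τ_data = 17/497.3 = 0.034185, so τ_n = 0.035147.
Rearranging for μ₀: μ₀ = (μ_n·τ_n − τ_data·x̄)/τ₀ = (230.2853·0.035147 − 0.034185·224.4) / 0.000962 = 0.422723/0.000962 ≈ 439.4.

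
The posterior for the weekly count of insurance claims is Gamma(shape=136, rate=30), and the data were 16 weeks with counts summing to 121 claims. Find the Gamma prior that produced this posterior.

A Gamma(α, β) prior (rate parametrization) on a Poisson rate with n observations summing to S gives posterior Gamma(α+S, β+n).
So α = 136 − 121 = 15 and β = 30 − 16 = 14.

Gamma(shape=15, rate=14)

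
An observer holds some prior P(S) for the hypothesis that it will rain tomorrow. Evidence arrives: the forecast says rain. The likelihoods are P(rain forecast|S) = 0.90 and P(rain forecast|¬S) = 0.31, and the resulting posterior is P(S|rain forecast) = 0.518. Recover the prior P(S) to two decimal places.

In odds form, posterior odds = prior odds × likelihood ratio, so prior odds = posterior odds ÷ LR.
Posterior odds = 0.518/(1−0.518) = 1.0747. LR = 0.90/0.31 = 2.9032.
Prior odds = 1.0747/2.9032 = 0.3702, so P(S) = 0.3702/(1+0.3702) ≈ 0.27.

P(S) = 0.27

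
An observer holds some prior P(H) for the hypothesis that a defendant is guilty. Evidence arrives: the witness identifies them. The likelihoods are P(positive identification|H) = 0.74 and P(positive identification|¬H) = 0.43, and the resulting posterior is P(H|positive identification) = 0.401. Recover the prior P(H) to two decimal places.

In odds form, posterior odds = prior odds × likelihood ratio, so prior odds = posterior odds ÷ LR.
Posterior odds = 0.401/(1−0.401) = 0.6694. LR = 0.74/0.43 = 1.7209.
Prior odds = 0.6694/1.7209 = 0.3890, so P(H) = 0.3890/(1+0.3890) ≈ 0.28.

P(H) = 0.28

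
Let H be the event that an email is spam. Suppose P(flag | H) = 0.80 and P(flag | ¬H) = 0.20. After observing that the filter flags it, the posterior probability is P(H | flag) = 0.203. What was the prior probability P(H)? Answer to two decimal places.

P(H) = 0.06

In odds form, posterior odds = prior odds × likelihood ratio, so prior odds = posterior odds ÷ LR.
Posterior odds = 0.203/(1−0.203) = 0.2547. LR = 0.80/0.20 = 4.0000.
Prior odds = 0.2547/4.0000 = 0.0637, so P(H) = 0.0637/(1+0.0637) ≈ 0.06.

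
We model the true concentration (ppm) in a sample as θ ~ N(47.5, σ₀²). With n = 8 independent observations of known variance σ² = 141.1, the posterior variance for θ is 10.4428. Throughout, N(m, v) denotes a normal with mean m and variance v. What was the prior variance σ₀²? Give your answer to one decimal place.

σ₀² = 25.6

Posterior precision equals prior precision plus data precision: 1/σ_n² = 1/σ₀² + n/σ².
So 1/σ₀² = 1/10.4428 − 8/141.1 = 0.095760 − 0.056697 = 0.039063.
Hence σ₀² = 1/0.039063 ≈ 25.6.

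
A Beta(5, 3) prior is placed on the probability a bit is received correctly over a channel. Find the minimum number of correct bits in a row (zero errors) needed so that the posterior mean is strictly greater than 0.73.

After k correct bits and 0 errors the posterior is Beta(5+k, 3), with mean (5+k)/(5+3+k).
Set (5+k)/(8+k) > 0.73 and solve: k > (0.73·8 − 5)/(1 − 0.73) = 3.111.
The smallest integer exceeding 3.111 is 4, and checking k=4: (9)/(12) = 0.7500 > 0.73.

k = 4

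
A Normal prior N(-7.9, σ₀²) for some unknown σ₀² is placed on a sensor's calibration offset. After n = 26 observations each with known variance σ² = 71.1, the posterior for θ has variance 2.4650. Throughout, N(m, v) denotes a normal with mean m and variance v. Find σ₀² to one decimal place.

σ₀² = 25.0

For the Normal–Normal model with known σ², precisions add: τ_n = τ₀ + n/σ².
So 1/σ₀² = 1/2.4650 − 26/71.1 = 0.405680 − 0.365682 = 0.039998.
Hence σ₀² = 1/0.039998 ≈ 25.0.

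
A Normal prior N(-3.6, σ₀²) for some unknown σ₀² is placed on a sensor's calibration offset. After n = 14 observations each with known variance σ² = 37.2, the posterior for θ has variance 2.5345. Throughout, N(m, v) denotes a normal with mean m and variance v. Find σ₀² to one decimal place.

σ₀² = 54.9

Posterior precision equals prior precision plus data precision: 1/σ_n² = 1/σ₀² + n/σ².
So 1/σ₀² = 1/2.5345 − 14/37.2 = 0.394555 − 0.376344 = 0.018211.
Hence σ₀² = 1/0.018211 ≈ 54.9.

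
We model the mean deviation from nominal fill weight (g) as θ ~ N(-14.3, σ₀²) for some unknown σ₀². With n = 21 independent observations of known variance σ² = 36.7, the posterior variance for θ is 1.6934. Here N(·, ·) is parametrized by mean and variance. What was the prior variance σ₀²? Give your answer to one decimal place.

σ₀² = 54.6

For the Normal–Normal model with known σ², precisions add: τ_n = τ₀ + n/σ².
So 1/σ₀² = 1/1.6934 − 21/36.7 = 0.590528 − 0.572207 = 0.018321.
Hence σ₀² = 1/0.018321 ≈ 54.6.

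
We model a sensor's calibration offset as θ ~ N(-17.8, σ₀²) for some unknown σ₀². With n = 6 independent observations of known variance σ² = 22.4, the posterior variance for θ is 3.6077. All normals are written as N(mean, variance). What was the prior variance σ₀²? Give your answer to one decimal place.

σ₀² = 107.2

Posterior precision equals prior precision plus data precision: 1/σ_n² = 1/σ₀² + n/σ².
So 1/σ₀² = 1/3.6077 − 6/22.4 = 0.277185 − 0.267857 = 0.009328.
Hence σ₀² = 1/0.009328 ≈ 107.2.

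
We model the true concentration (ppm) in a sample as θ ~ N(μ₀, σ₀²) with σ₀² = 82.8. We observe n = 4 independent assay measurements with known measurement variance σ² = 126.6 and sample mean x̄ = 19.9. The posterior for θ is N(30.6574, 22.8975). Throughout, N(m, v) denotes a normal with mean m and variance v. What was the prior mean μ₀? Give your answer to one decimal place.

μ₀ = 58.8

The posterior mean is a precision-weighted average: μ_n = (τ₀μ₀ + τ_data·x̄)/(τ₀+τ_data), with τ₀=1/σ₀² and τ_data=n/σ².
Here τ₀ = 1/82.8 = 0.012077 and τ_data = 4/126.6 = 0.031596, so τ_n = 0.043673.
Rearranging for μ₀: μ₀ = (μ_n·τ_n − τ_data·x̄)/τ₀ = (30.6574·0.043673 − 0.031596·19.9) / 0.012077 = 0.710140/0.012077 ≈ 58.8.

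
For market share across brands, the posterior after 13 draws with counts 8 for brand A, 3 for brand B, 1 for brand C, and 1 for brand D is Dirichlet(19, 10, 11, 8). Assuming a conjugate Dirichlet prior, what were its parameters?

Dirichlet(11, 7, 10, 7)

For a Dirichlet(α) prior with multinomial counts c, the posterior is Dirichlet(α + c) componentwise.
Subtract each count from the matching posterior parameter: 19−8=11, 10−3=7, 11−1=10, 8−1=7.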